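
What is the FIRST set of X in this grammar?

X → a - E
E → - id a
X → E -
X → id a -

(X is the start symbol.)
FIRST sets of the other non-terminals involved (by the same procedure, iterated to a fixed point):
  FIRST(E) = { '-' }

From X → a - E:
  - a is a terminal: add 'a' and stop
From X → E -:
  - E is a non-terminal: add FIRST(E) \ {ε} = { '-' }
    E is not nullable, so stop
From X → id a -:
  - id is a terminal: add 'id' and stop

Collecting: FIRST(X) = { '-', 'a', 'id' }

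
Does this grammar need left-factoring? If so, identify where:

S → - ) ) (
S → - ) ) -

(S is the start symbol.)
Left-factoring is needed when two productions for the same non-terminal
share a common prefix on the right-hand side.

Productions for S:
  S → - ) ) (
  S → - ) ) -

Found common prefix '- ) )' in productions for S

Answer: Yes, S has productions with common prefix '- ) )'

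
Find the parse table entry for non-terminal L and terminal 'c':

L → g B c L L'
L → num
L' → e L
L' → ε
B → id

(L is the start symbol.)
Empty (error entry)

To find M[L, 'c'], we find productions for L where 'c' is in the predict set (PREDICT(N → α) = (FIRST(α) \ {ε}) ∪ (FOLLOW(N) if α ⇒* ε)).

L → g B c L L': PREDICT = { 'g' }
L → num: PREDICT = { 'num' }

M[L, 'c'] is empty (no production applies)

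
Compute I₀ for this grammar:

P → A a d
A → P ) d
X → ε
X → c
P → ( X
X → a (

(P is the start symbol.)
First, augment the grammar with P' → P
I₀ = CLOSURE({ [P' → . P] }):
  [P' → . P] has the dot before P: add [P → . A a d], [P → . ( X]
  [P → . A a d] has the dot before A: add [A → . P ) d]
No further items can be added.

I₀ = { [A → . P ) d], [P → . ( X], [P → . A a d], [P' → . P] }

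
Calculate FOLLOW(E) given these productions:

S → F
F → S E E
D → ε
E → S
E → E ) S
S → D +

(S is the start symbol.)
To compute FOLLOW(E), find every occurrence of E on a right-hand side N → α E β: add FIRST(β) \ {ε}, and if β is empty or nullable also add FOLLOW(N). Iterate to a fixed point.

In F → S E E: E is followed by E, add FIRST(E) \ {ε} = { '+' }
In F → S E E: E is at the end, add FOLLOW(F)
In E → E ) S: E is followed by ')' S, add FIRST(')' S) \ {ε} = { ')' }

The FOLLOW sets referred to above (computed the same way, to a fixed point):
  FOLLOW(F) = { $, ')', '+' }

Taking the union: FOLLOW(E) = { $, ')', '+' }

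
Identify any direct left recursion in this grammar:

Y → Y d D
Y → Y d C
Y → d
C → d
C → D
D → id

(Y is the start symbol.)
Yes, Y is left-recursive

Y → Y d D: LEFT RECURSIVE (starts with Y)
Y → Y d C: LEFT RECURSIVE (starts with Y)
Y → d: starts with d
C → d: starts with d
C → D: starts with D
D → id: starts with id

The grammar has direct left recursion on: Y.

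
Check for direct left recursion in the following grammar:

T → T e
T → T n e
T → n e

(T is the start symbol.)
Yes, T is left-recursive

T → T e: LEFT RECURSIVE (starts with T)
T → T n e: LEFT RECURSIVE (starts with T)
T → n e: starts with n

The grammar has direct left recursion on: T.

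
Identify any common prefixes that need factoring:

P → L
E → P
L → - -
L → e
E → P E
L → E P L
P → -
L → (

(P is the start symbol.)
Left-factoring is needed when two productions for the same non-terminal
share a common prefix on the right-hand side.

Productions for P:
  P → L
  P → -
Productions for E:
  E → P
  E → P E
Productions for L:
  L → - -
  L → e
  L → E P L
  L → (

Found common prefix 'P' in productions for E

Answer: Yes, E has productions with common prefix 'P'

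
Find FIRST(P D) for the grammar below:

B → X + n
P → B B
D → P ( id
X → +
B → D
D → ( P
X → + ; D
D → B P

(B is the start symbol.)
{ '(', '+' }

FIRST sets of the non-terminals involved (from the grammar, by fixed-point iteration):
  FIRST(P) = { '(', '+' }

To compute FIRST(P D), process the symbols left to right:
Symbol P is a non-terminal. Add FIRST(P) \ {ε} = { '(', '+' }
P is not nullable (ε ∉ FIRST(P)), so stop here.
FIRST(P D) = { '(', '+' }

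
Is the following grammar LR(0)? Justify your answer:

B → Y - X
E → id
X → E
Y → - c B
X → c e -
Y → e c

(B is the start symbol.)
A grammar is LR(0) if no state in the canonical LR(0) collection has:
  - both a shift item (dot before a terminal) and a complete item (shift-reduce conflict), or
  - two or more complete items (reduce-reduce conflict; the accept item [B' → B .] counts as a complete item here).

Augment with B' → B and build the canonical LR(0) collection (I0 = CLOSURE({[B' → . B]}), then GOTO on every symbol after a dot until no new states appear). It has 15 states:
  I0: { [B → . Y - X], [B' → . B], [Y → . - c B], [Y → . e c] }  — shift
  I1: { [Y → - . c B] }  — shift
  I2: { [B' → B .] }  — accept
  I3: { [B → Y . - X] }  — shift
  I4: { [Y → e . c] }  — shift
  I5: { [Y → e c .] }  — reduce
  I6: { [B → Y - . X], [E → . id], [X → . E], [X → . c e -] }  — shift
  I7: { [X → E .] }  — reduce
  I8: { [B → Y - X .] }  — reduce
  I9: { [X → c . e -] }  — shift
  I10: { [E → id .] }  — reduce
  I11: { [X → c e . -] }  — shift
  I12: { [X → c e - .] }  — reduce
  I13: { [B → . Y - X], [Y → - c . B], [Y → . - c B], [Y → . e c] }  — shift
  I14: { [Y → - c B .] }  — reduce

Every state is either a pure shift/goto state or contains exactly one complete item and nothing to shift — no conflicts. The grammar is LR(0).

Answer: Yes, the grammar is LR(0)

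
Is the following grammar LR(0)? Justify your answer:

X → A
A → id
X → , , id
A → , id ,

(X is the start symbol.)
Yes, the grammar is LR(0)

Augment with X' → X and build the canonical LR(0) collection (I0 = CLOSURE({[X' → . X]}), then GOTO on every symbol after a dot until no new states appear). It has 9 states:
  I0: { [A → . , id ,], [A → . id], [X → . , , id], [X → . A], [X' → . X] }  — shift
  I1: { [A → , . id ,], [X → , . , id] }  — shift
  I2: { [X → A .] }  — reduce
  I3: { [X' → X .] }  — accept
  I4: { [A → id .] }  — reduce
  I5: { [X → , , . id] }  — shift
  I6: { [A → , id . ,] }  — shift
  I7: { [A → , id , .] }  — reduce
  I8: { [X → , , id .] }  — reduce

Every state is either a pure shift/goto state or contains exactly one complete item and nothing to shift — no conflicts. The grammar is LR(0).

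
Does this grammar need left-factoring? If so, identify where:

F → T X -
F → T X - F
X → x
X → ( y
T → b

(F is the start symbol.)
Left-factoring is needed when two productions for the same non-terminal
share a common prefix on the right-hand side.

Productions for F:
  F → T X -
  F → T X - F
Productions for X:
  X → x
  X → ( y

Found common prefix 'T X -' in productions for F

Answer: Yes, F has productions with common prefix 'T X -'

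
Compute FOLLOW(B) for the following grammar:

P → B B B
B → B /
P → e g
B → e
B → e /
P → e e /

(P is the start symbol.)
{ $, '/', 'e' }

In P → B B B: B is followed by B B, add FIRST(B B) \ {ε} = { 'e' }
In P → B B B: B is followed by B, add FIRST(B) \ {ε} = { 'e' }
In P → B B B: B is at the end, add FOLLOW(P)
In B → B /: B is followed by '/', add FIRST('/') \ {ε} = { '/' }

The FOLLOW sets referred to above (computed the same way, to a fixed point):
  FOLLOW(P) = { $ }

Taking the union: FOLLOW(B) = { $, '/', 'e' }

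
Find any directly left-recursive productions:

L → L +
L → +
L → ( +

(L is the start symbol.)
Yes, L is left-recursive

L → L +: LEFT RECURSIVE (starts with L)
L → +: starts with '+'
L → ( +: starts with '('

The grammar has direct left recursion on: L.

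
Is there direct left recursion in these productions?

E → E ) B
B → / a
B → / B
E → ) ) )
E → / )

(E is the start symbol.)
Yes, E is left-recursive

Direct left recursion occurs when N → N α for some non-terminal N (the right-hand side begins with the left-hand side itself).

E → E ) B: LEFT RECURSIVE (starts with E)
B → / a: starts with '/'
B → / B: starts with '/'
E → ) ) ): starts with ')'
E → / ): starts with '/'

The grammar has direct left recursion on: E.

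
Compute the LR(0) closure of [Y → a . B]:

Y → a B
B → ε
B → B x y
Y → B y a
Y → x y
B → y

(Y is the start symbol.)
{ [B → . B x y], [B → . y], [B → .], [Y → a . B] }

Start with: [Y → a . B]
  [Y → a . B] has the dot before B: add [B → .], [B → . B x y], [B → . y]
No further items can be added.

CLOSURE = { [B → . B x y], [B → . y], [B → .], [Y → a . B] }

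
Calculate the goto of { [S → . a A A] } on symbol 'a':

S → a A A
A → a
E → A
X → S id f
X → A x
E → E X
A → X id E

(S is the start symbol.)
{ [A → . X id E], [A → . a], [S → . a A A], [S → a . A A], [X → . A x], [X → . S id f] }

GOTO(I, 'a') = CLOSURE({ [A → αX.β] : [A → α.Xβ] ∈ I, X = 'a' })

Items with dot before 'a', with the dot advanced:
  [S → . a A A] → [S → a . A A]
Closure of the advanced items:
  [S → a . A A] has the dot before A: add [A → . a], [A → . X id E]
  [A → . X id E] has the dot before X: add [X → . S id f], [X → . A x]
  [X → . S id f] has the dot before S: add [S → . a A A]

GOTO = { [A → . X id E], [A → . a], [S → . a A A], [S → a . A A], [X → . A x], [X → . S id f] }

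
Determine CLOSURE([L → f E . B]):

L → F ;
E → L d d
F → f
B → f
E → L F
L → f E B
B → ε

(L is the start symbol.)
{ [B → . f], [B → .], [L → f E . B] }

To compute CLOSURE, for each item [A → α.Bβ] where B is a non-terminal, add [B → .γ] for all productions B → γ; repeat for the newly added items until nothing changes.

Start with: [L → f E . B]
  [L → f E . B] has the dot before B: add [B → . f], [B → .]
No further items can be added.

CLOSURE = { [B → . f], [B → .], [L → f E . B] }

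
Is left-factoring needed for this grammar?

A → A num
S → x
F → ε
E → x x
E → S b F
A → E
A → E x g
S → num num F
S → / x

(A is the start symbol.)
Left-factoring is needed when two productions for the same non-terminal
share a common prefix on the right-hand side.

Productions for A:
  A → A num
  A → E
  A → E x g
Productions for S:
  S → x
  S → num num F
  S → / x
Productions for E:
  E → x x
  E → S b F

Found common prefix 'E' in productions for A

Answer: Yes, A has productions with common prefix 'E'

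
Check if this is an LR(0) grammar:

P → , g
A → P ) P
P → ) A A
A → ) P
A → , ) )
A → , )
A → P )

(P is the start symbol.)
Augment with P' → P and build the canonical LR(0) collection (I0 = CLOSURE({[P' → . P]}), then GOTO on every symbol after a dot until no new states appear). It has 15 states:
  I0: { [P → . ) A A], [P → . , g], [P' → . P] }  — shift
  I1: { [A → . ) P], [A → . , ) )], [A → . , )], [A → . P ) P], [A → . P )], [P → ) . A A], [P → . ) A A], [P → . , g] }  — shift
  I2: { [P → , . g] }  — shift
  I3: { [P' → P .] }  — accept
  I4: { [P → , g .] }  — reduce
  I5: { [A → ) . P], [A → . ) P], [A → . , ) )], [A → . , )], [A → . P ) P], [A → . P )], [P → ) . A A], [P → . ) A A], [P → . , g] }  — shift
  I6: { [A → , . ) )], [A → , . )], [P → , . g] }  — shift
  I7: { [A → . ) P], [A → . , ) )], [A → . , )], [A → . P ) P], [A → . P )], [P → ) A . A], [P → . ) A A], [P → . , g] }  — shift
  I8: { [A → P . ) P], [A → P . )] }  — shift
  I9: { [A → P ) . P], [A → P ) .], [P → . ) A A], [P → . , g] }  — shift, reduce
  I10: { [A → P ) P .] }  — reduce
  I11: { [P → ) A A .] }  — reduce
  I12: { [A → , ) . )], [A → , ) .] }  — shift, reduce
  I13: { [A → , ) ) .] }  — reduce
  I14: { [A → ) P .], [A → P . ) P], [A → P . )] }  — shift, reduce

Conflict in state I9:
  Shift-reduce conflict between [A → P ) .] and [P → . ) A A]
So the grammar is NOT LR(0).

Answer: No. Shift-reduce conflict between [A → P ) .] and [P → . ) A A]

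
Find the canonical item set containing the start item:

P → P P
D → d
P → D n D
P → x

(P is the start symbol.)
First, augment the grammar with P' → P
I₀ = CLOSURE({ [P' → . P] }):
  [P' → . P] has the dot before P: add [P → . P P], [P → . D n D], [P → . x]
  [P → . D n D] has the dot before D: add [D → . d]
No further items can be added.

I₀ = { [D → . d], [P → . D n D], [P → . P P], [P → . x], [P' → . P] }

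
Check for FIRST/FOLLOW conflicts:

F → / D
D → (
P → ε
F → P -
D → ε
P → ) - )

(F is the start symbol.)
No FIRST/FOLLOW conflicts.

Nullable non-terminals: D, P.

D: nullable alternative(s) D → ε; FOLLOW(D) = { $ }
  D → (: FIRST \ {ε} = { '(' } — disjoint from FOLLOW(D)
  D → ε: FIRST \ {ε} = { } — this is the only nullable alternative, skip

P: nullable alternative(s) P → ε; FOLLOW(P) = { '-' }
  P → ε: FIRST \ {ε} = { } — this is the only nullable alternative, skip
  P → ) - ): FIRST \ {ε} = { ')' } — disjoint from FOLLOW(P)

F has no nullable alternative, so no FIRST/FOLLOW check is needed there.

No FIRST/FOLLOW conflicts found.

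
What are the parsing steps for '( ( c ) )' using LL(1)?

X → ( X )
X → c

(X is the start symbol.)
LL(1) parsing maintains a stack (initially the start symbol over $) and the input. At each step: if the stack top is a terminal, match it against the current input token; if it is a non-terminal N, replace it with the RHS of M[N, lookahead] (the unique production whose predict set contains the lookahead).

Stack is shown with the top on the left.

Stack      Input        Action
------------------------------
X $        ( ( c ) ) $  output X → ( X )
( X ) $    ( ( c ) ) $  match '('
X ) $      ( c ) ) $    output X → ( X )
( X ) ) $  ( c ) ) $    match '('
X ) ) $    c ) ) $      output X → c
c ) ) $    c ) ) $      match 'c'
) ) $      ) ) $        match ')'
) $        ) $          match ')'
$          $            accept

The string is accepted.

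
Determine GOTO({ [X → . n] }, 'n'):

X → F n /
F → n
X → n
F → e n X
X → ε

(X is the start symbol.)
{ [X → n .] }

GOTO(I, 'n') = CLOSURE({ [A → αX.β] : [A → α.Xβ] ∈ I, X = 'n' })

Items with dot before 'n', with the dot advanced:
  [X → . n] → [X → n .]
Closure adds nothing (no advanced item has the dot before a non-terminal).

GOTO = { [X → n .] }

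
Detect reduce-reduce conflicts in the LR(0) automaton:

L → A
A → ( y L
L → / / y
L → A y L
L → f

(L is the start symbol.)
No reduce-reduce conflicts

A reduce-reduce conflict occurs when an LR(0) state has two complete items [A → α .] and [B → β .] — both call for a reduction, and with no lookahead the parser cannot choose between them.

Augment with L' → L and build the canonical LR(0) collection (I0 = CLOSURE({[L' → . L]}), then GOTO on every symbol after a dot until no new states appear). It has 12 states:
  I0: { [A → . ( y L], [L → . / / y], [L → . A y L], [L → . A], [L → . f], [L' → . L] }  — shift
  I1: { [A → ( . y L] }  — shift
  I2: { [L → / . / y] }  — shift
  I3: { [L → A . y L], [L → A .] }  — shift, reduce
  I4: { [L' → L .] }  — accept
  I5: { [L → f .] }  — reduce
  I6: { [A → . ( y L], [L → . / / y], [L → . A y L], [L → . A], [L → . f], [L → A y . L] }  — shift
  I7: { [L → A y L .] }  — reduce
  I8: { [L → / / . y] }  — shift
  I9: { [L → / / y .] }  — reduce
  I10: { [A → ( y . L], [A → . ( y L], [L → . / / y], [L → . A y L], [L → . A], [L → . f] }  — shift
  I11: { [A → ( y L .] }  — reduce

No state contains more than one complete item.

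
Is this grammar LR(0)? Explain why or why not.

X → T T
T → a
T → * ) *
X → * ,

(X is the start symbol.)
Yes, the grammar is LR(0)

Augment with X' → X and build the canonical LR(0) collection (I0 = CLOSURE({[X' → . X]}), then GOTO on every symbol after a dot until no new states appear). It has 10 states:
  I0: { [T → . * ) *], [T → . a], [X → . * ,], [X → . T T], [X' → . X] }  — shift
  I1: { [T → * . ) *], [X → * . ,] }  — shift
  I2: { [T → . * ) *], [T → . a], [X → T . T] }  — shift
  I3: { [X' → X .] }  — accept
  I4: { [T → a .] }  — reduce
  I5: { [T → * . ) *] }  — shift
  I6: { [X → T T .] }  — reduce
  I7: { [T → * ) . *] }  — shift
  I8: { [T → * ) * .] }  — reduce
  I9: { [X → * , .] }  — reduce

Every state is either a pure shift/goto state or contains exactly one complete item and nothing to shift — no conflicts. The grammar is LR(0).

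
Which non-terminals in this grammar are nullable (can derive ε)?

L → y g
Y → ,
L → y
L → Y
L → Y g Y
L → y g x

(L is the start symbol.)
There are no ε-productions, so no non-terminal can derive ε.
No non-terminals are nullable.

Answer: None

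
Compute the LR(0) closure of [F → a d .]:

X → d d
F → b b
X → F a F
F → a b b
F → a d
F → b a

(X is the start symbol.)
To compute CLOSURE, for each item [A → α.Bβ] where B is a non-terminal, add [B → .γ] for all productions B → γ; repeat for the newly added items until nothing changes.

Start with: [F → a d .]
The dot is at the end, so nothing is added.

CLOSURE = { [F → a d .] }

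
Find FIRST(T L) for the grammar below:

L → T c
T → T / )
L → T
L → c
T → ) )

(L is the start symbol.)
{ ')' }

FIRST sets of the non-terminals involved (from the grammar, by fixed-point iteration):
  FIRST(T) = { ')' }

To compute FIRST(T L), process the symbols left to right:
Symbol T is a non-terminal. Add FIRST(T) \ {ε} = { ')' }
T is not nullable (ε ∉ FIRST(T)), so stop here.
FIRST(T L) = { ')' }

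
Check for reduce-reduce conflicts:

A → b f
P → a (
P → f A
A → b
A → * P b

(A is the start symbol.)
A reduce-reduce conflict occurs when an LR(0) state has two complete items [A → α .] and [B → β .] — both call for a reduction, and with no lookahead the parser cannot choose between them.

Augment with A' → A and build the canonical LR(0) collection (I0 = CLOSURE({[A' → . A]}), then GOTO on every symbol after a dot until no new states appear). It has 11 states:
  I0: { [A → . * P b], [A → . b f], [A → . b], [A' → . A] }  — shift
  I1: { [A → * . P b], [P → . a (], [P → . f A] }  — shift
  I2: { [A' → A .] }  — accept
  I3: { [A → b . f], [A → b .] }  — shift, reduce
  I4: { [A → b f .] }  — reduce
  I5: { [A → * P . b] }  — shift
  I6: { [P → a . (] }  — shift
  I7: { [A → . * P b], [A → . b f], [A → . b], [P → f . A] }  — shift
  I8: { [P → f A .] }  — reduce
  I9: { [P → a ( .] }  — reduce
  I10: { [A → * P b .] }  — reduce

No state contains more than one complete item.

Answer: No reduce-reduce conflicts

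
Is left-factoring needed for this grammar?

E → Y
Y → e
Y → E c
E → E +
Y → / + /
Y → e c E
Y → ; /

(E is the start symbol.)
Yes, Y has productions with common prefix 'e'

Left-factoring is needed when two productions for the same non-terminal
share a common prefix on the right-hand side.

Productions for E:
  E → Y
  E → E +
Productions for Y:
  Y → e
  Y → E c
  Y → / + /
  Y → e c E
  Y → ; /

Found common prefix 'e' in productions for Y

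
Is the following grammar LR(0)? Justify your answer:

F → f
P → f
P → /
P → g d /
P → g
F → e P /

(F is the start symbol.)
Augment with F' → F and build the canonical LR(0) collection (I0 = CLOSURE({[F' → . F]}), then GOTO on every symbol after a dot until no new states appear). It has 11 states:
  I0: { [F → . e P /], [F → . f], [F' → . F] }  — shift
  I1: { [F' → F .] }  — accept
  I2: { [F → e . P /], [P → . /], [P → . f], [P → . g d /], [P → . g] }  — shift
  I3: { [F → f .] }  — reduce
  I4: { [P → / .] }  — reduce
  I5: { [F → e P . /] }  — shift
  I6: { [P → f .] }  — reduce
  I7: { [P → g . d /], [P → g .] }  — shift, reduce
  I8: { [P → g d . /] }  — shift
  I9: { [P → g d / .] }  — reduce
  I10: { [F → e P / .] }  — reduce

Conflict in state I7:
  Shift-reduce conflict between [P → g .] and [P → g . d /]
So the grammar is NOT LR(0).

Answer: No. Shift-reduce conflict between [P → g .] and [P → g . d /]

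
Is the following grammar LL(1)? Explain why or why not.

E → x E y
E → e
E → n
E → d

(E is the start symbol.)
Yes, the grammar is LL(1).

A grammar is LL(1) if for each non-terminal N with multiple productions, the predict sets of those productions are pairwise disjoint, where PREDICT(N → α) = (FIRST(α) \ {ε}) ∪ (FOLLOW(N) if α ⇒* ε).

For E:
  PREDICT(E → x E y) = { 'x' }
  PREDICT(E → e) = { 'e' }
  PREDICT(E → n) = { 'n' }
  PREDICT(E → d) = { 'd' }

All predict sets are disjoint. The grammar IS LL(1).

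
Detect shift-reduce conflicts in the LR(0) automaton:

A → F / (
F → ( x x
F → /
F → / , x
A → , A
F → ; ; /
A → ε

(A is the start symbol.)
Augment with A' → A and build the canonical LR(0) collection (I0 = CLOSURE({[A' → . A]}), then GOTO on every symbol after a dot until no new states appear). It has 16 states:
  I0: { [A → . , A], [A → . F / (], [A → .], [A' → . A], [F → . ( x x], [F → . / , x], [F → . /], [F → . ; ; /] }  — shift, reduce
  I1: { [F → ( . x x] }  — shift
  I2: { [A → , . A], [A → . , A], [A → . F / (], [A → .], [F → . ( x x], [F → . / , x], [F → . /], [F → . ; ; /] }  — shift, reduce
  I3: { [F → / . , x], [F → / .] }  — shift, reduce
  I4: { [F → ; . ; /] }  — shift
  I5: { [A' → A .] }  — accept
  I6: { [A → F . / (] }  — shift
  I7: { [A → F / . (] }  — shift
  I8: { [A → F / ( .] }  — reduce
  I9: { [F → ; ; . /] }  — shift
  I10: { [F → ; ; / .] }  — reduce
  I11: { [F → / , . x] }  — shift
  I12: { [F → / , x .] }  — reduce
  I13: { [A → , A .] }  — reduce
  I14: { [F → ( x . x] }  — shift
  I15: { [F → ( x x .] }  — reduce

I0 contains reduce item [A → .] and shift items [A → . , A], [F → . ( x x], [F → . /], [F → . / , x], [F → . ; ; /] — shift-reduce conflict.
I2 contains reduce item [A → .] and shift items [A → . , A], [F → . ( x x], [F → . /], [F → . / , x], [F → . ; ; /] — shift-reduce conflict.
I3 contains reduce item [F → / .] and shift item [F → / . , x] — shift-reduce conflict.

Answer: Yes — I0: [A → .] vs [A → . , A]; I2: [A → .] vs [A → . , A]; I3: [F → / .] vs [F → / . , x]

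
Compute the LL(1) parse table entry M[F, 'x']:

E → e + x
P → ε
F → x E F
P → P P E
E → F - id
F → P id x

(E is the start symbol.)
F → x E F, F → P id x

To find M[F, 'x'], we find productions for F where 'x' is in the predict set (PREDICT(N → α) = (FIRST(α) \ {ε}) ∪ (FOLLOW(N) if α ⇒* ε)).

Relevant sets:
  FIRST(P) = { 'e', 'id', 'x', ε }

F → x E F: PREDICT = { 'x' }
  'x' is in predict set, so this production goes in M[F, 'x']
F → P id x: PREDICT = { 'e', 'id', 'x' }
  'x' is in predict set, so this production goes in M[F, 'x']

M[F, 'x'] = F → x E F, F → P id x  (a multiply-defined cell — the grammar is not LL(1))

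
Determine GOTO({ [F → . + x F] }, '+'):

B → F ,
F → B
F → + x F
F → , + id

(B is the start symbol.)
GOTO(I, '+') = CLOSURE({ [A → αX.β] : [A → α.Xβ] ∈ I, X = '+' })

Items with dot before '+', with the dot advanced:
  [F → . + x F] → [F → + . x F]
Closure adds nothing (no advanced item has the dot before a non-terminal).

GOTO = { [F → + . x F] }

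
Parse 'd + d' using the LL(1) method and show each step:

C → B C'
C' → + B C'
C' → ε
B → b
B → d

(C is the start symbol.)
Stack is shown with the top on the left.

Stack     Input    Action
-------------------------
C $       d + d $  output C → B C'
B C' $    d + d $  output B → d
d C' $    d + d $  match 'd'
C' $      + d $    output C' → + B C'
+ B C' $  + d $    match '+'
B C' $    d $      output B → d
d C' $    d $      match 'd'
C' $      $        output C' → ε
$         $        accept

The string is accepted.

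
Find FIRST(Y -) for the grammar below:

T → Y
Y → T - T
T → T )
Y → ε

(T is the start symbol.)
{ ')', '-' }

FIRST sets of the non-terminals involved (from the grammar, by fixed-point iteration):
  FIRST(Y) = { ')', '-', ε }

To compute FIRST(Y -), process the symbols left to right:
Symbol Y is a non-terminal. Add FIRST(Y) \ {ε} = { ')', '-' }
Y is nullable (ε ∈ FIRST(Y)), continue to the next symbol.
Symbol - is a terminal. Add '-' and stop.
FIRST(Y -) = { ')', '-' }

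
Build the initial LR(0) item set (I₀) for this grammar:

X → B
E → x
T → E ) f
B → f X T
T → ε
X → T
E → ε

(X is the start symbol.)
{ [B → . f X T], [E → . x], [E → .], [T → . E ) f], [T → .], [X → . B], [X → . T], [X' → . X] }

First, augment the grammar with X' → X
I₀ = CLOSURE({ [X' → . X] }):
  [X' → . X] has the dot before X: add [X → . B], [X → . T]
  [X → . B] has the dot before B: add [B → . f X T]
  [X → . T] has the dot before T: add [T → . E ) f], [T → .]
  [T → . E ) f] has the dot before E: add [E → . x], [E → .]
No further items can be added.

I₀ = { [B → . f X T], [E → . x], [E → .], [T → . E ) f], [T → .], [X → . B], [X → . T], [X' → . X] }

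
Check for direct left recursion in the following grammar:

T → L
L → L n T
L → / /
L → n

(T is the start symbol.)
Yes, L is left-recursive

Direct left recursion occurs when N → N α for some non-terminal N (the right-hand side begins with the left-hand side itself).

T → L: starts with L
L → L n T: LEFT RECURSIVE (starts with L)
L → / /: starts with '/'
L → n: starts with n

The grammar has direct left recursion on: L.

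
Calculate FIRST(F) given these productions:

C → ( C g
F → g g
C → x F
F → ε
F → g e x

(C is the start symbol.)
{ 'g', ε }

To compute FIRST(F), examine every production with F on the left-hand side, reading each right-hand side left to right until a non-nullable symbol is reached.

From F → g g:
  - g is a terminal: add 'g' and stop
From F → ε:
  - ε-production, so ε ∈ FIRST(F)
From F → g e x:
  - g is a terminal: add 'g' and stop

Collecting: FIRST(F) = { 'g', ε }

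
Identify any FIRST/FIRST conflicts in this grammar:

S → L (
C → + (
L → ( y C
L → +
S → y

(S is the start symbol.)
No FIRST/FIRST conflicts.

FIRST sets of the non-terminals at (or reachable through a nullable prefix from) the front of some alternative:
  FIRST(L) = { '(', '+' }

Productions for S:
  S → L (: FIRST = { '(', '+' }
  S → y: FIRST = { 'y' }
Productions for L:
  L → ( y C: FIRST = { '(' }
  L → +: FIRST = { '+' }
C has only one production, so no FIRST/FIRST conflict is possible there.

All alternatives of each non-terminal have pairwise disjoint FIRST sets.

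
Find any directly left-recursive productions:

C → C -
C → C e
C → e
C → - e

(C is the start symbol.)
C → C -: LEFT RECURSIVE (starts with C)
C → C e: LEFT RECURSIVE (starts with C)
C → e: starts with e
C → - e: starts with '-'

The grammar has direct left recursion on: C.

Answer: Yes, C is left-recursive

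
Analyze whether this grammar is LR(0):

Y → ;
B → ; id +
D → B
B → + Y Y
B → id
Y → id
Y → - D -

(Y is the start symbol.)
A grammar is LR(0) if no state in the canonical LR(0) collection has:
  - both a shift item (dot before a terminal) and a complete item (shift-reduce conflict), or
  - two or more complete items (reduce-reduce conflict; the accept item [Y' → Y .] counts as a complete item here).

Augment with Y' → Y and build the canonical LR(0) collection (I0 = CLOSURE({[Y' → . Y]}), then GOTO on every symbol after a dot until no new states appear). It has 15 states:
  I0: { [Y → . - D -], [Y → . ;], [Y → . id], [Y' → . Y] }  — shift
  I1: { [B → . + Y Y], [B → . ; id +], [B → . id], [D → . B], [Y → - . D -] }  — shift
  I2: { [Y → ; .] }  — reduce
  I3: { [Y' → Y .] }  — accept
  I4: { [Y → id .] }  — reduce
  I5: { [B → + . Y Y], [Y → . - D -], [Y → . ;], [Y → . id] }  — shift
  I6: { [B → ; . id +] }  — shift
  I7: { [D → B .] }  — reduce
  I8: { [Y → - D . -] }  — shift
  I9: { [B → id .] }  — reduce
  I10: { [Y → - D - .] }  — reduce
  I11: { [B → ; id . +] }  — shift
  I12: { [B → ; id + .] }  — reduce
  I13: { [B → + Y . Y], [Y → . - D -], [Y → . ;], [Y → . id] }  — shift
  I14: { [B → + Y Y .] }  — reduce

Every state is either a pure shift/goto state or contains exactly one complete item and nothing to shift — no conflicts. The grammar is LR(0).

Answer: Yes, the grammar is LR(0)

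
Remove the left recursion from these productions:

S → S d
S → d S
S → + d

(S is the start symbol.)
S → d S S'
S → + d S'
S' → d S'
S' → ε

S is directly left-recursive. The standard transformation for
  A → A α₁ | ... | A α_m | β₁ | ... | β_n
is
  A  → β₁ A' | ... | β_n A'
  A' → α₁ A' | ... | α_m A' | ε

S → d S becomes S → d S S'
S → + d becomes S → + d S'
S → S d becomes S' → d S'
Add S' → ε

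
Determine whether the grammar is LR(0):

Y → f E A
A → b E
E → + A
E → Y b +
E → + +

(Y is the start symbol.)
Augment with Y' → Y and build the canonical LR(0) collection (I0 = CLOSURE({[Y' → . Y]}), then GOTO on every symbol after a dot until no new states appear). It has 13 states:
  I0: { [Y → . f E A], [Y' → . Y] }  — shift
  I1: { [Y' → Y .] }  — accept
  I2: { [E → . + +], [E → . + A], [E → . Y b +], [Y → . f E A], [Y → f . E A] }  — shift
  I3: { [A → . b E], [E → + . +], [E → + . A] }  — shift
  I4: { [A → . b E], [Y → f E . A] }  — shift
  I5: { [E → Y . b +] }  — shift
  I6: { [E → Y b . +] }  — shift
  I7: { [E → Y b + .] }  — reduce
  I8: { [Y → f E A .] }  — reduce
  I9: { [A → b . E], [E → . + +], [E → . + A], [E → . Y b +], [Y → . f E A] }  — shift
  I10: { [A → b E .] }  — reduce
  I11: { [E → + + .] }  — reduce
  I12: { [E → + A .] }  — reduce

Every state is either a pure shift/goto state or contains exactly one complete item and nothing to shift — no conflicts. The grammar is LR(0).

Answer: Yes, the grammar is LR(0)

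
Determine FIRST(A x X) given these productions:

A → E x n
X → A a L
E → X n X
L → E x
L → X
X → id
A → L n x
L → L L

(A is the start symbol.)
FIRST sets of the non-terminals involved (from the grammar, by fixed-point iteration):
  FIRST(A) = { 'id' }

To compute FIRST(A x X), process the symbols left to right:
Symbol A is a non-terminal. Add FIRST(A) \ {ε} = { 'id' }
A is not nullable (ε ∉ FIRST(A)), so stop here.
FIRST(A x X) = { 'id' }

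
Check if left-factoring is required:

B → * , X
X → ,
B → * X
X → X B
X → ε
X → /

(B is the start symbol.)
Left-factoring is needed when two productions for the same non-terminal
share a common prefix on the right-hand side.

Productions for B:
  B → * , X
  B → * X
Productions for X:
  X → ,
  X → X B
  X → ε
  X → /

Found common prefix '*' in productions for B

Answer: Yes, B has productions with common prefix '*'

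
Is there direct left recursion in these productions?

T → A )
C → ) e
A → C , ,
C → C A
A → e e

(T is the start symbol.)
Yes, C is left-recursive

T → A ): starts with A
C → ) e: starts with ')'
A → C , ,: starts with C
C → C A: LEFT RECURSIVE (starts with C)
A → e e: starts with e

The grammar has direct left recursion on: C.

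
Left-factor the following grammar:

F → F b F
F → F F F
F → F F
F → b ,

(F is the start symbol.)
F → F F'
F' → b F
F' → F F''
F'' → F
F'' → ε
F → b ,

Left-factoring transforms A → αβ₁ | αβ₂ into A → αA' and A' → β₁ | β₂
(α is the longest common prefix among the alternatives). Repeat until
no nonterminal has two alternatives with a common prefix.

Round 1: F has alternatives sharing prefix 'F'. Introduce F': F → F F'
  Add: F' → b F
  Add: F' → F F
  Add: F' → F

Round 2: F' has alternatives sharing prefix 'F'. Introduce F'': F' → F F''
  Add: F'' → F
  Add: F'' → ε

No remaining common prefixes — done.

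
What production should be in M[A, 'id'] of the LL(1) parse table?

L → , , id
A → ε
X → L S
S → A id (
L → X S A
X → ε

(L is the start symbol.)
To find M[A, 'id'], we find productions for A where 'id' is in the predict set (PREDICT(N → α) = (FIRST(α) \ {ε}) ∪ (FOLLOW(N) if α ⇒* ε)).

Relevant sets:
  FOLLOW(A) = { $, 'id' }

A → ε: PREDICT = { $, 'id' }
  'id' is in predict set, so this production goes in M[A, 'id']

M[A, 'id'] = A → ε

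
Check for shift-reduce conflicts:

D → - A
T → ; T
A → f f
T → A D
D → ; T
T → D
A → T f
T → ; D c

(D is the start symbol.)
Yes — I7: [D → ; T .] vs [A → T . f]; I12: [T → D .] vs [T → ; D . c]; I13: [D → ; T .] vs [A → T . f]; I15: [D → - A .] vs [D → . - A]

A shift-reduce conflict occurs when an LR(0) state has both:
  - a complete (reduce) item [A → α .] (dot at the end), and
  - a shift item [B → β . c γ] (dot before a terminal).

Augment with D' → D and build the canonical LR(0) collection (I0 = CLOSURE({[D' → . D]}), then GOTO on every symbol after a dot until no new states appear). It has 17 states:
  I0: { [D → . - A], [D → . ; T], [D' → . D] }  — shift
  I1: { [A → . T f], [A → . f f], [D → - . A], [D → . - A], [D → . ; T], [T → . ; D c], [T → . ; T], [T → . A D], [T → . D] }  — shift
  I2: { [A → . T f], [A → . f f], [D → . - A], [D → . ; T], [D → ; . T], [T → . ; D c], [T → . ; T], [T → . A D], [T → . D] }  — shift
  I3: { [D' → D .] }  — accept
  I4: { [A → . T f], [A → . f f], [D → . - A], [D → . ; T], [D → ; . T], [T → . ; D c], [T → . ; T], [T → . A D], [T → . D], [T → ; . D c], [T → ; . T] }  — shift
  I5: { [D → . - A], [D → . ; T], [T → A . D] }  — shift
  I6: { [T → D .] }  — reduce
  I7: { [A → T . f], [D → ; T .] }  — shift, reduce
  I8: { [A → f . f] }  — shift
  I9: { [A → f f .] }  — reduce
  I10: { [A → T f .] }  — reduce
  I11: { [T → A D .] }  — reduce
  I12: { [T → ; D . c], [T → D .] }  — shift, reduce
  I13: { [A → T . f], [D → ; T .], [T → ; T .] }  — shift, 2 reduces
  I14: { [T → ; D c .] }  — reduce
  I15: { [D → - A .], [D → . - A], [D → . ; T], [T → A . D] }  — shift, reduce
  I16: { [A → T . f] }  — shift

I7 contains reduce item [D → ; T .] and shift item [A → T . f] — shift-reduce conflict.
I12 contains reduce item [T → D .] and shift item [T → ; D . c] — shift-reduce conflict.
I13 contains reduce items [D → ; T .], [T → ; T .] and shift item [A → T . f] — shift-reduce conflict.
I15 contains reduce item [D → - A .] and shift items [D → . - A], [D → . ; T] — shift-reduce conflict.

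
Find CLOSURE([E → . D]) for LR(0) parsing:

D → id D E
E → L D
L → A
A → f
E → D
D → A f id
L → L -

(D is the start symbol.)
Start with: [E → . D]
  [E → . D] has the dot before D: add [D → . id D E], [D → . A f id]
  [D → . A f id] has the dot before A: add [A → . f]
No further items can be added.

CLOSURE = { [A → . f], [D → . A f id], [D → . id D E], [E → . D] }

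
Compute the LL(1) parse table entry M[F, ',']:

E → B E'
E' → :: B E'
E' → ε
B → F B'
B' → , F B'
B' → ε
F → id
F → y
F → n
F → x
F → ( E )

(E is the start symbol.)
To find M[F, ','], we find productions for F where ',' is in the predict set (PREDICT(N → α) = (FIRST(α) \ {ε}) ∪ (FOLLOW(N) if α ⇒* ε)).

F → id: PREDICT = { 'id' }
F → y: PREDICT = { 'y' }
F → n: PREDICT = { 'n' }
F → x: PREDICT = { 'x' }
F → ( E ): PREDICT = { '(' }

M[F, ','] is empty (no production applies)

Answer: Empty (error entry)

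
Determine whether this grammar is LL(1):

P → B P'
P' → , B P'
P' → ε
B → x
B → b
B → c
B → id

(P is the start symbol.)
Relevant sets:
  FOLLOW(P') = { $ }

For P':
  PREDICT(P' → ',' B P') = { ',' }
  PREDICT(P' → ε) = { $ }
For B:
  PREDICT(B → x) = { 'x' }
  PREDICT(B → b) = { 'b' }
  PREDICT(B → c) = { 'c' }
  PREDICT(B → id) = { 'id' }
P has a single production, so nothing to check there.

All predict sets are disjoint. The grammar IS LL(1).

Answer: Yes, the grammar is LL(1).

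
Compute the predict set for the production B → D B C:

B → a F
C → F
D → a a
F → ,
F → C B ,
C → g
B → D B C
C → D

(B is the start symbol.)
PREDICT(B → D B C) = (FIRST(RHS) \ {ε}) ∪ (FOLLOW(B) if ε ∈ FIRST(RHS), i.e. RHS ⇒* ε)
FIRST(D) = { 'a' }
FIRST(D B C) = { 'a' }
ε ∉ FIRST(D B C), so FOLLOW(B) is not added.
PREDICT(B → D B C) = { 'a' }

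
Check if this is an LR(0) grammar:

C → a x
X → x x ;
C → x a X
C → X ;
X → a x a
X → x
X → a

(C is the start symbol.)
No. Shift-reduce conflict between [X → a .] and [C → a . x]

A grammar is LR(0) if no state in the canonical LR(0) collection has:
  - both a shift item (dot before a terminal) and a complete item (shift-reduce conflict), or
  - two or more complete items (reduce-reduce conflict; the accept item [C' → C .] counts as a complete item here).

Augment with C' → C and build the canonical LR(0) collection (I0 = CLOSURE({[C' → . C]}), then GOTO on every symbol after a dot until no new states appear). It has 15 states:
  I0: { [C → . X ;], [C → . a x], [C → . x a X], [C' → . C], [X → . a x a], [X → . a], [X → . x x ;], [X → . x] }  — shift
  I1: { [C' → C .] }  — accept
  I2: { [C → X . ;] }  — shift
  I3: { [C → a . x], [X → a . x a], [X → a .] }  — shift, reduce
  I4: { [C → x . a X], [X → x . x ;], [X → x .] }  — shift, reduce
  I5: { [C → x a . X], [X → . a x a], [X → . a], [X → . x x ;], [X → . x] }  — shift
  I6: { [X → x x . ;] }  — shift
  I7: { [X → x x ; .] }  — reduce
  I8: { [C → x a X .] }  — reduce
  I9: { [X → a . x a], [X → a .] }  — shift, reduce
  I10: { [X → x . x ;], [X → x .] }  — shift, reduce
  I11: { [X → a x . a] }  — shift
  I12: { [X → a x a .] }  — reduce
  I13: { [C → a x .], [X → a x . a] }  — shift, reduce
  I14: { [C → X ; .] }  — reduce

Conflict in state I3:
  Shift-reduce conflict between [X → a .] and [C → a . x]
So the grammar is NOT LR(0).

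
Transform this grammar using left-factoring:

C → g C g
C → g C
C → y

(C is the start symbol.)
C → g C C'
C' → g
C' → ε
C → y

Left-factoring transforms A → αβ₁ | αβ₂ into A → αA' and A' → β₁ | β₂
(α is the longest common prefix among the alternatives). Repeat until
no nonterminal has two alternatives with a common prefix.

Round 1: C has alternatives sharing prefix 'g C'. Introduce C': C → g C C'
  Add: C' → g
  Add: C' → ε

No remaining common prefixes — done.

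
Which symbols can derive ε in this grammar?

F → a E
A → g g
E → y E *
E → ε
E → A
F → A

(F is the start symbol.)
A non-terminal is nullable if it can derive ε (the empty string): either it has an ε-production, or it has a production whose right-hand side consists entirely of nullable non-terminals.

ε-productions: E → ε
So E is immediately nullable.
No further non-terminal can be added: every production for the remaining non-terminals contains a terminal or a non-nullable non-terminal.
Nullable = { 'E' }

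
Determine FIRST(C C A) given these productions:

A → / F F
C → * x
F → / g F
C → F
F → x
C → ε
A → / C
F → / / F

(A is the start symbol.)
{ '*', '/', 'x' }

FIRST sets of the non-terminals involved (from the grammar, by fixed-point iteration):
  FIRST(C) = { '*', '/', 'x', ε }
  FIRST(A) = { '/' }

To compute FIRST(C C A), process the symbols left to right:
Symbol C is a non-terminal. Add FIRST(C) \ {ε} = { '*', '/', 'x' }
C is nullable (ε ∈ FIRST(C)), continue to the next symbol.
Symbol C is a non-terminal. Add FIRST(C) \ {ε} = { '*', '/', 'x' }
C is nullable (ε ∈ FIRST(C)), continue to the next symbol.
Symbol A is a non-terminal. Add FIRST(A) \ {ε} = { '/' }
A is not nullable (ε ∉ FIRST(A)), so stop here.
FIRST(C C A) = { '*', '/', 'x' }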